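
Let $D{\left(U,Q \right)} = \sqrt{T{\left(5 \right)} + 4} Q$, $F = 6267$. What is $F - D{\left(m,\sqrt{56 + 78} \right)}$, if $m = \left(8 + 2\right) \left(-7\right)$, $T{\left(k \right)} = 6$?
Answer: $6267 - 2 \sqrt{335} \approx 6230.4$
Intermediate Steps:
$m = -70$ ($m = 10 \left(-7\right) = -70$)
$D{\left(U,Q \right)} = Q \sqrt{10}$ ($D{\left(U,Q \right)} = \sqrt{6 + 4} Q = \sqrt{10} Q = Q \sqrt{10}$)
$F - D{\left(m,\sqrt{56 + 78} \right)} = 6267 - \sqrt{56 + 78} \sqrt{10} = 6267 - \sqrt{134} \sqrt{10} = 6267 - 2 \sqrt{335}$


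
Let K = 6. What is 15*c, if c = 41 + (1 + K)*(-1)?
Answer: 510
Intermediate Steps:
c = 34 (c = 41 + (1 + 6)*(-1) = 41 + 7*(-1) = 41 - 7 = 34)
15*c = 15*34 = 510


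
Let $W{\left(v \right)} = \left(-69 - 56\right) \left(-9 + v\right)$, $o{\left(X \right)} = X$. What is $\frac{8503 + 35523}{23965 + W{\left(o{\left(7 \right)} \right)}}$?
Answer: $\frac{44026}{24215} \approx 1.8181$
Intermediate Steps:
$W{\left(v \right)} = 1125 - 125 v$ ($W{\left(v \right)} = - 125 \left(-9 + v\right) = 1125 - 125 v$)
$\frac{8503 + 35523}{23965 + W{\left(o{\left(7 \right)} \right)}} = \frac{8503 + 35523}{23965 + \left(1125 - 875\right)} = \frac{44026}{23965 + \left(1125 - 875\right)} = \frac{44026}{23965 + 250} = \frac{44026}{24215}$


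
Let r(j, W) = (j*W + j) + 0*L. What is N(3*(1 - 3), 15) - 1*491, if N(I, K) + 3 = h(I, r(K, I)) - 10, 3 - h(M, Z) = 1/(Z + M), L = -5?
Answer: -40580/81 ≈ -500.99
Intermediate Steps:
r(j, W) = j + W*j (r(j, W) = (j*W + j) + 0*(-5) = (W*j + j) + 0 = (j + W*j) + 0 = j + W*j)
h(M, Z) = 3 - 1/(M + Z) (h(M, Z) = 3 - 1/(Z + M) = 3 - 1/(M + Z))
N(I, K) = -13 + (-1 + 3*I + 3*K*(1 + I))/(I + K*(1 + I)) (N(I, K) = -3 + ((-1 + 3*I + 3*(K*(1 + I)))/(I + K*(1 + I)) - 10) = -3 + ((-1 + 3*I + 3*K*(1 + I))/(I + K*(1 + I)) - 10) = -3 + (-10 + (-1 + 3*I + 3*K*(1 + I))/(I + K*(1 + I))) = -13 + (-1 + 3*I + 3*K*(1 + I))/(I + K*(1 + I)))
N(3*(1 - 3), 15) - 1*491 = (-1 - 30*(1 - 3) - 10*15*(1 + 3*(1 - 3)))/(3*(1 - 3) + 15*(1 + 3*(1 - 3))) - 1*491 = (-1 - 30*(-2) - 10*15*(1 + 3*(-2)))/(3*(-2) + 15*(1 + 3*(-2))) - 491 = (-1 - 10*(-6) - 10*15*(1 - 6))/(-6 + 15*(1 - 6)) - 491 = (-1 + 60 - 10*15*(-5))/(-6 + 15*(-5)) - 491 = (-1 + 60 + 750)/(-6 - 75) - 491 = 809/(-81) - 491 = -1/81*809 - 491 = -809/81 - 491 = -40580/81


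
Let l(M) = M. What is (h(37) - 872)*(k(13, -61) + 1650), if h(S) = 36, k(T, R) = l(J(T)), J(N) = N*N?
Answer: -1520684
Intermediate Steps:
J(N) = N²
k(T, R) = T²
(h(37) - 872)*(k(13, -61) + 1650) = (36 - 872)*(13² + 1650) = -836*(169 + 1650) = -836*1819 = -1520684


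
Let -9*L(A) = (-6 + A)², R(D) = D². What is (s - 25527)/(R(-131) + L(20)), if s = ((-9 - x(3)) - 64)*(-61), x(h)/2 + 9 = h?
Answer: -196254/154253 ≈ -1.2723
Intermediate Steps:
x(h) = -18 + 2*h
L(A) = -(-6 + A)²/9
s = 3721 (s = ((-9 - (-18 + 2*3)) - 64)*(-61) = ((-9 - (-18 + 6)) - 64)*(-61) = ((-9 - 1*(-12)) - 64)*(-61) = ((-9 + 12) - 64)*(-61) = (3 - 64)*(-61) = -61*(-61) = 3721)
(s - 25527)/(R(-131) + L(20)) = (3721 - 25527)/((-131)² - (-6 + 20)²/9) = -21806/(17161 - ⅑*14²) = -21806/(17161 - ⅑*196) = -21806/(17161 - 196/9) = -21806/154253/9 = -21806*9/154253 = -196254/154253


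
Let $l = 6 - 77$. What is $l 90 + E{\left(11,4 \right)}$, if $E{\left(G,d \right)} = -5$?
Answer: $-6395$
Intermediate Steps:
$l = -71$ ($l = 6 - 77 = -71$)
$l 90 + E{\left(11,4 \right)} = \left(-71\right) 90 - 5 = -6390 - 5 = -6395$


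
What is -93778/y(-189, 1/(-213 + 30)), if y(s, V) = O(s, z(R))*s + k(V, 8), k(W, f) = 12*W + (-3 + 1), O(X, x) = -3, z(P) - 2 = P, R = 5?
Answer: -5720458/34461 ≈ -166.00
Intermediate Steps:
z(P) = 2 + P
k(W, f) = -2 + 12*W (k(W, f) = 12*W - 2 = -2 + 12*W)
y(s, V) = -2 - 3*s + 12*V (y(s, V) = -3*s + (-2 + 12*V) = -2 - 3*s + 12*V)
-93778/y(-189, 1/(-213 + 30)) = -93778/(-2 - 3*(-189) + 12/(-213 + 30)) = -93778/(-2 + 567 + 12/(-183)) = -93778/(-2 + 567 + 12*(-1/183)) = -93778/(-2 + 567 - 4/61) = -93778/34461/61 = -93778*61/34461 = -5720458/34461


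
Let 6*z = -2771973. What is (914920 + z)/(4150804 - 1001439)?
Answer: 905849/6298730 ≈ 0.14381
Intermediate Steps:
z = -923991/2 (z = (⅙)*(-2771973) = -923991/2 ≈ -4.6200e+5)
(914920 + z)/(4150804 - 1001439) = (914920 - 923991/2)/(4150804 - 1001439) = (905849/2)/3149365 = (905849/2)*(1/3149365) = 905849/6298730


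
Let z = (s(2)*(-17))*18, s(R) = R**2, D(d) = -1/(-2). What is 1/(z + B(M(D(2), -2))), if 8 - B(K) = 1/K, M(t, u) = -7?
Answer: -7/8511 ≈ -0.00082246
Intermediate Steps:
D(d) = 1/2 (D(d) = -1*(-1/2) = 1/2)
z = -1224 (z = (2**2*(-17))*18 = (4*(-17))*18 = -68*18 = -1224)
B(K) = 8 - 1/K
1/(z + B(M(D(2), -2))) = 1/(-1224 + (8 - 1/(-7))) = 1/(-1224 + (8 - 1*(-1/7))) = 1/(-1224 + (8 + 1/7)) = 1/(-1224 + 57/7) = 1/(-8511/7) = -7/8511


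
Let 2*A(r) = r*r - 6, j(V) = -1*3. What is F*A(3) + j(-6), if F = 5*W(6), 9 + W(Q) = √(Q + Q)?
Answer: -141/2 + 15*√3 ≈ -44.519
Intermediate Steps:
W(Q) = -9 + √2*√Q (W(Q) = -9 + √(Q + Q) = -9 + √(2*Q) = -9 + √2*√Q)
F = -45 + 10*√3 (F = 5*(-9 + √2*√6) = 5*(-9 + 2*√3) = -45 + 10*√3 ≈ -27.680)
j(V) = -3
A(r) = -3 + r²/2 (A(r) = (r*r - 6)/2 = (r² - 6)/2 = (-6 + r²)/2 = -3 + r²/2)
F*A(3) + j(-6) = (-45 + 10*√3)*(-3 + (½)*3²) - 3 = (-45 + 10*√3)*(-3 + (½)*9) - 3 = (-45 + 10*√3)*(-3 + 9/2) - 3 = (-45 + 10*√3)*(3/2) - 3 = (-135/2 + 15*√3) - 3 = -141/2 + 15*√3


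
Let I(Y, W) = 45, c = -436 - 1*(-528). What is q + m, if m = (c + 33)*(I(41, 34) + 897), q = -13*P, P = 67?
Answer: 116879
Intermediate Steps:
c = 92 (c = -436 + 528 = 92)
q = -871 (q = -13*67 = -871)
m = 117750 (m = (92 + 33)*(45 + 897) = 125*942 = 117750)
q + m = -871 + 117750 = 116879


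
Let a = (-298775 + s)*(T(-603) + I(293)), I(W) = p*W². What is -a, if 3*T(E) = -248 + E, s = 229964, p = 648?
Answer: 3827946869885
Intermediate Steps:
T(E) = -248/3 + E/3 (T(E) = (-248 + E)/3 = -248/3 + E/3)
I(W) = 648*W²
a = -3827946869885 (a = (-298775 + 229964)*((-248/3 + (⅓)*(-603)) + 648*293²) = -68811*((-248/3 - 201) + 648*85849) = -68811*(-851/3 + 55630152) = -68811*166889605/3 = -3827946869885)
-a = -1*(-3827946869885) = 3827946869885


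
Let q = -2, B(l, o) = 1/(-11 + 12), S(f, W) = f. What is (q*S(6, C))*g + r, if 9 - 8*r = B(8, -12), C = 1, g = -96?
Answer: 1153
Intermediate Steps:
B(l, o) = 1 (B(l, o) = 1/1 = 1)
r = 1 (r = 9/8 - ⅛*1 = 9/8 - ⅛ = 1)
(q*S(6, C))*g + r = -2*6*(-96) + 1 = -12*(-96) + 1 = 1152 + 1 = 1153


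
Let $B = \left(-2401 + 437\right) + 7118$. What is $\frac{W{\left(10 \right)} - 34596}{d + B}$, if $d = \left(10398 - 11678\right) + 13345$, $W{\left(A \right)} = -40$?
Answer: $- \frac{34636}{17219} \approx -2.0115$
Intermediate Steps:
$B = 5154$ ($B = -1964 + 7118 = 5154$)
$d = 12065$ ($d = -1280 + 13345 = 12065$)
$\frac{W{\left(10 \right)} - 34596}{d + B} = \frac{-40 - 34596}{12065 + 5154} = - \frac{34636}{17219}$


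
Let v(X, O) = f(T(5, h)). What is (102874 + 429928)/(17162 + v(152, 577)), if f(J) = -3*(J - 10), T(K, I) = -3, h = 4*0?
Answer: 532802/17201 ≈ 30.975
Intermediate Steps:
h = 0
f(J) = 30 - 3*J (f(J) = -3*(-10 + J) = 30 - 3*J)
v(X, O) = 39 (v(X, O) = 30 - 3*(-3) = 30 + 9 = 39)
(102874 + 429928)/(17162 + v(152, 577)) = (102874 + 429928)/(17162 + 39) = 532802/17201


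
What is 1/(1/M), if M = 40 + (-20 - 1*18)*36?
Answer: -1328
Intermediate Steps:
M = -1328 (M = 40 + (-20 - 18)*36 = 40 - 38*36 = 40 - 1368 = -1328)
1/(1/M) = 1/(1/(-1328)) = 1/(-1/1328) = -1328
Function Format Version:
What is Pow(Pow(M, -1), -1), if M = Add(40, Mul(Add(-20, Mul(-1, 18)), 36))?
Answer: -1328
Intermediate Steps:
M = -1328 (M = Add(40, Mul(Add(-20, -18), 36)) = Add(40, Mul(-38, 36)) = Add(40, -1368) = -1328)
Pow(Pow(M, -1), -1) = Pow(Pow(-1328, -1), -1) = Pow(Rational(-1, 1328), -1) = -1328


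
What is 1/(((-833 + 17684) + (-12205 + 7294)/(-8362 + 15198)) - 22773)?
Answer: -6836/40487703 ≈ -0.00016884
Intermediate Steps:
1/(((-833 + 17684) + (-12205 + 7294)/(-8362 + 15198)) - 22773) = 1/((16851 - 4911/6836) - 22773) = 1/(115188525/6836 - 22773) = 1/(-40487703/6836) = -6836/40487703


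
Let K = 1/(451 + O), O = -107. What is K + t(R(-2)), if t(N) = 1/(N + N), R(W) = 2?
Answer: 87/344 ≈ 0.25291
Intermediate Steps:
t(N) = 1/(2*N)
K = 1/344 (K = 1/(451 - 107) = 1/344 ≈ 0.0029070)
K + t(R(-2)) = 1/344 + (1/2)/2 = 1/344 + (1/2)*(1/2) = 1/344 + 1/4 = 87/344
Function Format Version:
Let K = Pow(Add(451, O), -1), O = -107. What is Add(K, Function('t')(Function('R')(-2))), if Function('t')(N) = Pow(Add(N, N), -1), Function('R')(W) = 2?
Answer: Rational(87, 344) ≈ 0.25291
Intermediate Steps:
Function('t')(N) = Mul(Rational(1, 2), Pow(N, -1)) (Function('t')(N) = Pow(Mul(2, N), -1) = Mul(Rational(1, 2), Pow(N, -1)))
K = Rational(1, 344) (K = Pow(Add(451, -107), -1) = Pow(344, -1) = Rational(1, 344) ≈ 0.0029070)
Add(K, Function('t')(Function('R')(-2))) = Add(Rational(1, 344), Mul(Rational(1, 2), Pow(2, -1))) = Add(Rational(1, 344), Mul(Rational(1, 2), Rational(1, 2))) = Add(Rational(1, 344), Rational(1, 4)) = Rational(87, 344)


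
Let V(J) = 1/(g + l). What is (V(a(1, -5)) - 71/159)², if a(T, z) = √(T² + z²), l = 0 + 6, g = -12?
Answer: 4225/11236 ≈ 0.37602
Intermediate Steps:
l = 6
V(J) = -⅙ (V(J) = 1/(-12 + 6) = 1/(-6) = -⅙)
(V(a(1, -5)) - 71/159)² = (-⅙ - 71/159)² = (-65/106)² = 4225/11236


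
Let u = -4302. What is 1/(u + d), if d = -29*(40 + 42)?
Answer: -1/6680 ≈ -0.00014970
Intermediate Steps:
d = -2378 (d = -29*82 = -2378)
1/(u + d) = 1/(-4302 - 2378) = 1/(-6680) = -1/6680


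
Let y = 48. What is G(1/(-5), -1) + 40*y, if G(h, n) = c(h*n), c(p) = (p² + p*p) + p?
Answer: 48007/25 ≈ 1920.3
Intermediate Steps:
c(p) = p + 2*p² (c(p) = (p² + p²) + p = 2*p² + p = p + 2*p²)
G(h, n) = h*n*(1 + 2*h*n) (G(h, n) = (h*n)*(1 + 2*(h*n)) = (h*n)*(1 + 2*h*n) = h*n*(1 + 2*h*n))
G(1/(-5), -1) + 40*y = -1*(1 + 2*(-1)/(-5))/(-5) + 40*48 = -⅕*(-1)*(1 + 2*(-⅕)*(-1)) + 1920 = -⅕*(-1)*(1 + ⅖) + 1920 = -⅕*(-1)*7/5 + 1920 = 7/25 + 1920 = 48007/25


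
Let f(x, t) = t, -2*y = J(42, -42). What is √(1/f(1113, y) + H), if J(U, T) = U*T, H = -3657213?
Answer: I*√6451323730/42 ≈ 1912.4*I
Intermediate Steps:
J(U, T) = T*U
y = 882 (y = -(-21)*42 = -½*(-1764) = 882)
√(1/f(1113, y) + H) = √(1/882 - 3657213) = √(-3225661865/882) = I*√6451323730/42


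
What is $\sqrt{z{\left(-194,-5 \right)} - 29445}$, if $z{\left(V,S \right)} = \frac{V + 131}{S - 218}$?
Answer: $\frac{2 i \sqrt{366064089}}{223} \approx 171.59 i$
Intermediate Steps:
$z{\left(V,S \right)} = \frac{131 + V}{-218 + S}$
$\sqrt{z{\left(-194,-5 \right)} - 29445} = \sqrt{\frac{131 - 194}{-218 - 5} - 29445} = \sqrt{\frac{1}{-223} \left(-63\right) - 29445} = \sqrt{\left(- \frac{1}{223}\right) \left(-63\right) - 29445} = \sqrt{\frac{63}{223} - 29445} = \sqrt{- \frac{6566172}{223}} = \frac{2 i \sqrt{366064089}}{223}$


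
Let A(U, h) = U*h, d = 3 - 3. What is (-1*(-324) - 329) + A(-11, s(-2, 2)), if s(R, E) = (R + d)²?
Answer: -49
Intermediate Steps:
d = 0
s(R, E) = R² (s(R, E) = (R + 0)² = R²)
(-1*(-324) - 329) + A(-11, s(-2, 2)) = (-1*(-324) - 329) - 11*(-2)² = (324 - 329) - 11*4 = -5 - 44 = -49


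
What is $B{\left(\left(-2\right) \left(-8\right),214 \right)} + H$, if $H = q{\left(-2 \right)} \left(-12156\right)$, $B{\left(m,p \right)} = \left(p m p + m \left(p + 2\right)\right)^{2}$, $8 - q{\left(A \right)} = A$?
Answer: $541978539304$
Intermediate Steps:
$q{\left(A \right)} = 8 - A$
$B{\left(m,p \right)} = \left(m p^{2} + m \left(2 + p\right)\right)^{2}$ ($B{\left(m,p \right)} = \left(m p p + m \left(2 + p\right)\right)^{2} = \left(m p^{2} + m \left(2 + p\right)\right)^{2}$)
$H = -121560$ ($H = \left(8 - -2\right) \left(-12156\right) = \left(8 + 2\right) \left(-12156\right) = 10 \left(-12156\right) = -121560$)
$B{\left(\left(-2\right) \left(-8\right),214 \right)} + H = \left(\left(-2\right) \left(-8\right)\right)^{2} \left(2 + 214 + 214^{2}\right)^{2} - 121560 = 16^{2} \left(2 + 214 + 45796\right)^{2} - 121560 = 256 \cdot 46012^{2} - 121560 = 256 \cdot 2117104144 - 121560 = 541978660864 - 121560 = 541978539304$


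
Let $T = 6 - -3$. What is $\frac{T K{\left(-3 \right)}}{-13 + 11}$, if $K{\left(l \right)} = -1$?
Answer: $\frac{9}{2} \approx 4.5$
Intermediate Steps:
$T = 9$ ($T = 6 + 3 = 9$)
$\frac{T K{\left(-3 \right)}}{-13 + 11} = \frac{9 \left(-1\right)}{-13 + 11} = - \frac{9}{-2} = \left(-9\right) \left(- \frac{1}{2}\right) = \frac{9}{2}$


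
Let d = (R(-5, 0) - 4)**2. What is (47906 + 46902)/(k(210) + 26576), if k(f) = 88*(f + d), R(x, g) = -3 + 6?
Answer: 11851/5643 ≈ 2.1001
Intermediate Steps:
R(x, g) = 3
d = 1 (d = (3 - 4)**2 = (-1)**2 = 1)
k(f) = 88 + 88*f (k(f) = 88*(f + 1) = 88*(1 + f) = 88 + 88*f)
(47906 + 46902)/(k(210) + 26576) = (47906 + 46902)/((88 + 88*210) + 26576) = 94808/((88 + 18480) + 26576) = 94808/(18568 + 26576) = 94808/45144 = 94808*(1/45144) = 11851/5643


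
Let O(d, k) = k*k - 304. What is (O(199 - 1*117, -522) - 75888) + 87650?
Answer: 283942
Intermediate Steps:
O(d, k) = -304 + k**2 (O(d, k) = k**2 - 304 = -304 + k**2)
(O(199 - 1*117, -522) - 75888) + 87650 = ((-304 + (-522)**2) - 75888) + 87650 = ((-304 + 272484) - 75888) + 87650 = (272180 - 75888) + 87650 = 196292 + 87650 = 283942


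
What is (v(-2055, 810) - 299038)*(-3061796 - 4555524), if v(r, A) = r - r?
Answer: 2277868138160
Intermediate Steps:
v(r, A) = 0
(v(-2055, 810) - 299038)*(-3061796 - 4555524) = (0 - 299038)*(-3061796 - 4555524) = -299038*(-7617320) = 2277868138160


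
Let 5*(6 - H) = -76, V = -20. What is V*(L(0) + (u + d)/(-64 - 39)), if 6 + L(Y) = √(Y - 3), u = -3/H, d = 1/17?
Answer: 11134870/92803 - 20*I*√3 ≈ 119.98 - 34.641*I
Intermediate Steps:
H = 106/5 (H = 6 - ⅕*(-76) = 6 + 76/5 = 106/5 ≈ 21.200)
d = 1/17 ≈ 0.058824
u = -15/106 (u = -3/106/5 = -3*5/106 = -15/106 ≈ -0.14151)
L(Y) = -6 + √(-3 + Y) (L(Y) = -6 + √(Y - 3) = -6 + √(-3 + Y))
V*(L(0) + (u + d)/(-64 - 39)) = -20*((-6 + √(-3 + 0)) + (-15/106 + 1/17)/(-64 - 39)) = -20*((-6 + √(-3)) - 149/1802/(-103)) = -20*((-6 + I*√3) - 149/1802*(-1/103)) = -20*((-6 + I*√3) + 149/185606) = -20*(-1113487/185606 + I*√3) = 11134870/92803 - 20*I*√3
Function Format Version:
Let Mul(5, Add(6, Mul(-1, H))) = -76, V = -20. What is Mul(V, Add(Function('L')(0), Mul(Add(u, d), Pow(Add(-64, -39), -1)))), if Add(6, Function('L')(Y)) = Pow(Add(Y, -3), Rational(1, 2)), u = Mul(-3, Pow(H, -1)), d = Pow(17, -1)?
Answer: Add(Rational(11134870, 92803), Mul(-20, I, Pow(3, Rational(1, 2)))) ≈ Add(119.98, Mul(-34.641, I))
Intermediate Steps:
H = Rational(106, 5) (H = Add(6, Mul(Rational(-1, 5), -76)) = Add(6, Rational(76, 5)) = Rational(106, 5) ≈ 21.200)
d = Rational(1, 17) ≈ 0.058824
u = Rational(-15, 106) (u = Mul(-3, Pow(Rational(106, 5), -1)) = Mul(-3, Rational(5, 106)) = Rational(-15, 106) ≈ -0.14151)
Function('L')(Y) = Add(-6, Pow(Add(-3, Y), Rational(1, 2))) (Function('L')(Y) = Add(-6, Pow(Add(Y, -3), Rational(1, 2))) = Add(-6, Pow(Add(-3, Y), Rational(1, 2))))
Mul(V, Add(Function('L')(0), Mul(Add(u, d), Pow(Add(-64, -39), -1)))) = Mul(-20, Add(Add(-6, Pow(Add(-3, 0), Rational(1, 2))), Mul(Add(Rational(-15, 106), Rational(1, 17)), Pow(Add(-64, -39), -1)))) = Mul(-20, Add(Add(-6, Pow(-3, Rational(1, 2))), Mul(Rational(-149, 1802), Pow(-103, -1)))) = Mul(-20, Add(Add(-6, Mul(I, Pow(3, Rational(1, 2)))), Mul(Rational(-149, 1802), Rational(-1, 103)))) = Mul(-20, Add(Add(-6, Mul(I, Pow(3, Rational(1, 2)))), Rational(149, 185606))) = Mul(-20, Add(Rational(-1113487, 185606), Mul(I, Pow(3, Rational(1, 2))))) = Add(Rational(11134870, 92803), Mul(-20, I, Pow(3, Rational(1, 2))))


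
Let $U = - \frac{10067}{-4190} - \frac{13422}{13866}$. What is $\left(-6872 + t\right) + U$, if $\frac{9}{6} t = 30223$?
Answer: $\frac{385719150121}{29049270} \approx 13278.0$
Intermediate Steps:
$t = \frac{60446}{3}$ ($t = \frac{2}{3} \cdot 30223 = \frac{60446}{3} \approx 20149.0$)
$U = \frac{13891807}{9683090}$ ($U = \left(-10067\right) \left(- \frac{1}{4190}\right) - \frac{2237}{2311} = \frac{10067}{4190} - \frac{2237}{2311} = \frac{13891807}{9683090} \approx 1.4346$)
$\left(-6872 + t\right) + U = \left(-6872 + \frac{60446}{3}\right) + \frac{13891807}{9683090} = \frac{39830}{3} + \frac{13891807}{9683090} = \frac{385719150121}{29049270}$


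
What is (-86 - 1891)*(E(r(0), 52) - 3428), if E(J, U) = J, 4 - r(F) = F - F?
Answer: 6769248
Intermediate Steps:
r(F) = 4 (r(F) = 4 - (F - F) = 4 - 1*0 = 4 + 0 = 4)
(-86 - 1891)*(E(r(0), 52) - 3428) = (-86 - 1891)*(4 - 3428) = -1977*(-3424) = 6769248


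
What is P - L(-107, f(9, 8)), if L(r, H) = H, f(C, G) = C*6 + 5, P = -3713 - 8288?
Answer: -12060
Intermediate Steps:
P = -12001
f(C, G) = 5 + 6*C (f(C, G) = 6*C + 5 = 5 + 6*C)
P - L(-107, f(9, 8)) = -12001 - (5 + 6*9) = -12001 - (5 + 54) = -12001 - 1*59 = -12001 - 59 = -12060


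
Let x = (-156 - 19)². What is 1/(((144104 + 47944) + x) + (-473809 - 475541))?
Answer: -1/726677 ≈ -1.3761e-6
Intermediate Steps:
x = 30625 (x = (-175)² = 30625)
1/(((144104 + 47944) + x) + (-473809 - 475541)) = 1/(((144104 + 47944) + 30625) + (-473809 - 475541)) = 1/((192048 + 30625) - 949350) = 1/(222673 - 949350) = 1/(-726677) = -1/726677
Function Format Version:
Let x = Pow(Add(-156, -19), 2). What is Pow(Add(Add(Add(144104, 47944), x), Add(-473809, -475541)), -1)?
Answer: Rational(-1, 726677) ≈ -1.3761e-6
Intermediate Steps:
x = 30625 (x = Pow(-175, 2) = 30625)
Pow(Add(Add(Add(144104, 47944), x), Add(-473809, -475541)), -1) = Pow(Add(Add(Add(144104, 47944), 30625), Add(-473809, -475541)), -1) = Pow(Add(Add(192048, 30625), -949350), -1) = Pow(Add(222673, -949350), -1) = Pow(-726677, -1) = Rational(-1, 726677)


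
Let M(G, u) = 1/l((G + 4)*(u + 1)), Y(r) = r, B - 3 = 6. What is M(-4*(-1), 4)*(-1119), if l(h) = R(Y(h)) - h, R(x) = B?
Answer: 1119/31 ≈ 36.097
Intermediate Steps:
B = 9 (B = 3 + 6 = 9)
R(x) = 9
l(h) = 9 - h
M(G, u) = 1/(9 - (1 + u)*(4 + G)) (M(G, u) = 1/(9 - (G + 4)*(u + 1)) = 1/(9 - (4 + G)*(1 + u)) = 1/(9 - (1 + u)*(4 + G)))
M(-4*(-1), 4)*(-1119) = -1/(-5 - 4*(-1) + 4*4 - 4*(-1)*4)*(-1119) = -1/(-5 + 4 + 16 + 4*4)*(-1119) = -1/(-5 + 4 + 16 + 16)*(-1119) = -1/31*(-1119) = 1119/31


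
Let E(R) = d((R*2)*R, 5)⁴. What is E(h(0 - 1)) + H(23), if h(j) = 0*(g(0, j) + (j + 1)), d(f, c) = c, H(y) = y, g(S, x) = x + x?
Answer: 648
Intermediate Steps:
g(S, x) = 2*x
h(j) = 0 (h(j) = 0*(2*j + (j + 1)) = 0*(2*j + (1 + j)) = 0*(1 + 3*j) = 0)
E(R) = 625 (E(R) = 5⁴ = 625)
E(h(0 - 1)) + H(23) = 625 + 23 = 648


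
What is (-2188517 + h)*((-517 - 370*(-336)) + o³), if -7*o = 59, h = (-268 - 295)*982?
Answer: -115848241266150/343 ≈ -3.3775e+11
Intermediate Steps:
h = -552866 (h = -563*982 = -552866)
o = -59/7 (o = -⅐*59 = -59/7 ≈ -8.4286)
(-2188517 + h)*((-517 - 370*(-336)) + o³) = (-2188517 - 552866)*((-517 - 370*(-336)) + (-59/7)³) = -2741383*((-517 + 124320) - 205379/343) = -2741383*(123803 - 205379/343) = -2741383*42259050/343 = -115848241266150/343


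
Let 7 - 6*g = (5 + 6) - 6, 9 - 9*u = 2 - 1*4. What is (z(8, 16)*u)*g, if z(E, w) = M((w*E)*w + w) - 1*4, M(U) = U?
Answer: 22660/27 ≈ 839.26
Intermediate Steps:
u = 11/9 (u = 1 - (2 - 1*4)/9 = 1 - (2 - 4)/9 = 1 - ⅑*(-2) = 1 + 2/9 = 11/9 ≈ 1.2222)
z(E, w) = -4 + w + E*w² (z(E, w) = ((w*E)*w + w) - 1*4 = ((E*w)*w + w) - 4 = (E*w² + w) - 4 = (w + E*w²) - 4 = -4 + w + E*w²)
g = ⅓ (g = 7/6 - ((5 + 6) - 6)/6 = 7/6 - (11 - 6)/6 = 7/6 - ⅙*5 = 7/6 - ⅚ = ⅓ ≈ 0.33333)
(z(8, 16)*u)*g = ((-4 + 16*(1 + 8*16))*(11/9))*(⅓) = ((-4 + 16*(1 + 128))*(11/9))*(⅓) = ((-4 + 16*129)*(11/9))*(⅓) = ((-4 + 2064)*(11/9))*(⅓) = (2060*(11/9))*(⅓) = (22660/9)*(⅓) = 22660/27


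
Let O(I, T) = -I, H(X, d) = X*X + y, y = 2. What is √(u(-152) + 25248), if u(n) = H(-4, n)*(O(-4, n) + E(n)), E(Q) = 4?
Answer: 92*√3 ≈ 159.35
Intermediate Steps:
H(X, d) = 2 + X² (H(X, d) = X*X + 2 = X² + 2 = 2 + X²)
u(n) = 144 (u(n) = (2 + (-4)²)*(-1*(-4) + 4) = (2 + 16)*(4 + 4) = 18*8 = 144)
√(u(-152) + 25248) = √(144 + 25248) = √25392 = 92*√3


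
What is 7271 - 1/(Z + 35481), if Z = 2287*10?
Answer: 424270120/58351 ≈ 7271.0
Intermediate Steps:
Z = 22870
7271 - 1/(Z + 35481) = 7271 - 1/(22870 + 35481) = 7271 - 1/58351 = 424270120/58351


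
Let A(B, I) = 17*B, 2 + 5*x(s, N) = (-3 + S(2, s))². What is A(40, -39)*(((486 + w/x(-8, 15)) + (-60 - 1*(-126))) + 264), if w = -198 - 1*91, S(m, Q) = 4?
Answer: 1537480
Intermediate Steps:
x(s, N) = -⅕ (x(s, N) = -⅖ + (-3 + 4)²/5 = -⅖ + (⅕)*1² = -⅖ + (⅕)*1 = -⅖ + ⅕ = -⅕)
w = -289 (w = -198 - 91 = -289)
A(40, -39)*(((486 + w/x(-8, 15)) + (-60 - 1*(-126))) + 264) = (17*40)*(((486 - 289/(-⅕)) + (-60 - 1*(-126))) + 264) = 680*(((486 - 289*(-5)) + (-60 + 126)) + 264) = 680*(((486 + 1445) + 66) + 264) = 680*((1931 + 66) + 264) = 680*(1997 + 264) = 680*2261 = 1537480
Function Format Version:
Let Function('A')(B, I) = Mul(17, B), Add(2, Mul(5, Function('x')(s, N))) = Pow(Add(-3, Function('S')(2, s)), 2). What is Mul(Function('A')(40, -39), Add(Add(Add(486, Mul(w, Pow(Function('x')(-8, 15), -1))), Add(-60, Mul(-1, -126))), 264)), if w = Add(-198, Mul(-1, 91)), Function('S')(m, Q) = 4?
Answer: 1537480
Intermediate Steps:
Function('x')(s, N) = Rational(-1, 5) (Function('x')(s, N) = Add(Rational(-2, 5), Mul(Rational(1, 5), Pow(Add(-3, 4), 2))) = Add(Rational(-2, 5), Mul(Rational(1, 5), Pow(1, 2))) = Add(Rational(-2, 5), Mul(Rational(1, 5), 1)) = Add(Rational(-2, 5), Rational(1, 5)) = Rational(-1, 5))
w = -289 (w = Add(-198, -91) = -289)
Mul(Function('A')(40, -39), Add(Add(Add(486, Mul(w, Pow(Function('x')(-8, 15), -1))), Add(-60, Mul(-1, -126))), 264)) = Mul(Mul(17, 40), Add(Add(Add(486, Mul(-289, Pow(Rational(-1, 5), -1))), Add(-60, Mul(-1, -126))), 264)) = Mul(680, Add(Add(Add(486, Mul(-289, -5)), Add(-60, 126)), 264)) = Mul(680, Add(Add(Add(486, 1445), 66), 264)) = Mul(680, Add(Add(1931, 66), 264)) = Mul(680, Add(1997, 264)) = Mul(680, 2261) = 1537480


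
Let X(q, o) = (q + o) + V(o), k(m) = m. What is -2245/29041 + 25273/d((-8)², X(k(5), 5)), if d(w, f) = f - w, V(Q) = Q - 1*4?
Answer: -734072178/1539173 ≈ -476.93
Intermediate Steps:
V(Q) = -4 + Q (V(Q) = Q - 4 = -4 + Q)
X(q, o) = -4 + q + 2*o (X(q, o) = (q + o) + (-4 + o) = (o + q) + (-4 + o) = -4 + q + 2*o)
-2245/29041 + 25273/d((-8)², X(k(5), 5)) = -2245/29041 + 25273/((-4 + 5 + 2*5) - 1*(-8)²) = -2245*1/29041 + 25273/((-4 + 5 + 10) - 1*64) = -2245/29041 + 25273/(11 - 64) = -2245/29041 + 25273/(-53) = -2245/29041 + 25273*(-1/53) = -2245/29041 - 25273/53 = -734072178/1539173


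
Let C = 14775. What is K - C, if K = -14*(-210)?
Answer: -11835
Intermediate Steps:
K = 2940
K - C = 2940 - 1*14775 = 2940 - 14775 = -11835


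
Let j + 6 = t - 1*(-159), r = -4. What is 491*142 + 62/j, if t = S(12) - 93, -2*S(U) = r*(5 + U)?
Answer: 3276965/47 ≈ 69723.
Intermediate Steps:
S(U) = 10 + 2*U (S(U) = -(-2)*(5 + U) = -(-20 - 4*U)/2 = 10 + 2*U)
t = -59 (t = (10 + 2*12) - 93 = (10 + 24) - 93 = 34 - 93 = -59)
j = 94 (j = -6 + (-59 - 1*(-159)) = -6 + (-59 + 159) = -6 + 100 = 94)
491*142 + 62/j = 491*142 + 62/94 = 69722 + 62*(1/94) = 69722 + 31/47 = 3276965/47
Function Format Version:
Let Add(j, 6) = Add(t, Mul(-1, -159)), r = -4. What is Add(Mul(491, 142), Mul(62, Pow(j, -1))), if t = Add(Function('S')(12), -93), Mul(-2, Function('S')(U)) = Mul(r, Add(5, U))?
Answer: Rational(3276965, 47) ≈ 69723.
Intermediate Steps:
Function('S')(U) = Add(10, Mul(2, U)) (Function('S')(U) = Mul(Rational(-1, 2), Mul(-4, Add(5, U))) = Mul(Rational(-1, 2), Add(-20, Mul(-4, U))) = Add(10, Mul(2, U)))
t = -59 (t = Add(Add(10, Mul(2, 12)), -93) = Add(Add(10, 24), -93) = Add(34, -93) = -59)
j = 94 (j = Add(-6, Add(-59, Mul(-1, -159))) = Add(-6, Add(-59, 159)) = Add(-6, 100) = 94)
Add(Mul(491, 142), Mul(62, Pow(j, -1))) = Add(Mul(491, 142), Mul(62, Pow(94, -1))) = Add(69722, Mul(62, Rational(1, 94))) = Add(69722, Rational(31, 47)) = Rational(3276965, 47)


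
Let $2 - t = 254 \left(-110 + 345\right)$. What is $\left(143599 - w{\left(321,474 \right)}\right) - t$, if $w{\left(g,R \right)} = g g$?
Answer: $100246$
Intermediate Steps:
$w{\left(g,R \right)} = g^{2}$
$t = -59688$ ($t = 2 - 254 \left(-110 + 345\right) = 2 - 254 \cdot 235 = 2 - 59690 = -59688$)
$\left(143599 - w{\left(321,474 \right)}\right) - t = \left(143599 - 321^{2}\right) - -59688 = \left(143599 - 103041\right) + 59688 = 40558 + 59688 = 100246$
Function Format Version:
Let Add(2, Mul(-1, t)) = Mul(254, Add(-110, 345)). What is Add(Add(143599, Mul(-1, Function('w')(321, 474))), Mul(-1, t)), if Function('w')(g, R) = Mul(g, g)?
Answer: 100246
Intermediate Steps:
Function('w')(g, R) = Pow(g, 2)
t = -59688 (t = Add(2, Mul(-1, Mul(254, Add(-110, 345)))) = Add(2, Mul(-1, Mul(254, 235))) = Add(2, Mul(-1, 59690)) = Add(2, -59690) = -59688)
Add(Add(143599, Mul(-1, Function('w')(321, 474))), Mul(-1, t)) = Add(Add(143599, Mul(-1, Pow(321, 2))), Mul(-1, -59688)) = Add(Add(143599, Mul(-1, 103041)), 59688) = Add(Add(143599, -103041), 59688) = Add(40558, 59688) = 100246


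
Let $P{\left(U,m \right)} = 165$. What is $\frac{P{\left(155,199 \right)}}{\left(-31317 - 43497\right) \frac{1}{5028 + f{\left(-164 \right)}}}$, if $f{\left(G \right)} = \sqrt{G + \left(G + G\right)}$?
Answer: $- \frac{138270}{12469} - \frac{55 i \sqrt{123}}{12469} \approx -11.089 - 0.04892 i$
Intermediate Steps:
$f{\left(G \right)} = \sqrt{3} \sqrt{G}$ ($f{\left(G \right)} = \sqrt{G + 2 G} = \sqrt{3 G} = \sqrt{3} \sqrt{G}$)
$\frac{P{\left(155,199 \right)}}{\left(-31317 - 43497\right) \frac{1}{5028 + f{\left(-164 \right)}}} = \frac{165}{\left(-31317 - 43497\right) \frac{1}{5028 + \sqrt{3} \sqrt{-164}}} = \frac{165}{\left(-74814\right) \frac{1}{5028 + \sqrt{3} \cdot 2 i \sqrt{41}}} = \frac{165}{\left(-74814\right) \frac{1}{5028 + 2 i \sqrt{123}}} = 165 \left(- \frac{838}{12469} - \frac{i \sqrt{123}}{37407}\right) = - \frac{138270}{12469} - \frac{55 i \sqrt{123}}{12469}$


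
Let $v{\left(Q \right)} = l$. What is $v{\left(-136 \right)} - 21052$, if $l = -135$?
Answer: $-21187$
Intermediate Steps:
$v{\left(Q \right)} = -135$
$v{\left(-136 \right)} - 21052 = -135 - 21052 = -21187$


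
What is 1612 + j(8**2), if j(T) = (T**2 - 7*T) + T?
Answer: 5324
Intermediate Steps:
j(T) = T**2 - 6*T
1612 + j(8**2) = 1612 + 8**2*(-6 + 8**2) = 1612 + 64*(-6 + 64) = 1612 + 64*58 = 1612 + 3712 = 5324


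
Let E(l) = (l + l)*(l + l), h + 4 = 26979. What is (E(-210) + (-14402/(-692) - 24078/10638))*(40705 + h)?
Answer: 406927391482000/34081 ≈ 1.1940e+10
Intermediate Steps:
h = 26975 (h = -4 + 26979 = 26975)
E(l) = 4*l² (E(l) = (2*l)*(2*l) = 4*l²)
(E(-210) + (-14402/(-692) - 24078/10638))*(40705 + h) = (4*(-210)² + (-14402/(-692) - 24078/10638))*(40705 + 26975) = (4*44100 + (-14402*(-1/692) - 24078*1/10638))*67680 = (176400 + (7201/346 - 4013/1773))*67680 = (176400 + 11378875/613458)*67680 = (108225370075/613458)*67680 = 406927391482000/34081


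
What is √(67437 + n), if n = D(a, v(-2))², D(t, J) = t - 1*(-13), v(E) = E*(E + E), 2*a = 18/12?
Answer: √1082017/4 ≈ 260.05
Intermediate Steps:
a = ¾ (a = (18/12)/2 = (18*(1/12))/2 = (½)*(3/2) = ¾ ≈ 0.75000)
v(E) = 2*E² (v(E) = E*(2*E) = 2*E²)
D(t, J) = 13 + t (D(t, J) = t + 13 = 13 + t)
n = 3025/16 (n = (13 + ¾)² = (55/4)² = 3025/16 ≈ 189.06)
√(67437 + n) = √(67437 + 3025/16) = √(1082017/16) = √1082017/4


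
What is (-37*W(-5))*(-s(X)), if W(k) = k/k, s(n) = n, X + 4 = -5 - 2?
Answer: -407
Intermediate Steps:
X = -11 (X = -4 + (-5 - 2) = -4 - 7 = -11)
W(k) = 1
(-37*W(-5))*(-s(X)) = (-37*1)*(-1*(-11)) = -37*11 = -407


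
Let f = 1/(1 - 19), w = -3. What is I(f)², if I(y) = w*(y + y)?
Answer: ⅑ ≈ 0.11111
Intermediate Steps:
f = -1/18 (f = 1/(-18) = -1/18 ≈ -0.055556)
I(y) = -6*y (I(y) = -3*(y + y) = -6*y)
I(f)² = (-6*(-1/18))² = (⅓)² = ⅑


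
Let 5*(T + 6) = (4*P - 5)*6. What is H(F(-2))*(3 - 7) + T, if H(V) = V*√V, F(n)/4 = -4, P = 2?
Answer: -12/5 + 256*I ≈ -2.4 + 256.0*I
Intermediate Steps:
F(n) = -16 (F(n) = 4*(-4) = -16)
T = -12/5 (T = -6 + ((4*2 - 5)*6)/5 = -6 + ((8 - 5)*6)/5 = -6 + (3*6)/5 = -6 + (⅕)*18 = -6 + 18/5 = -12/5 ≈ -2.4000)
H(V) = V^(3/2)
H(F(-2))*(3 - 7) + T = (-16)^(3/2)*(3 - 7) - 12/5 = -64*I*(-4) - 12/5 = 256*I - 12/5 = -12/5 + 256*I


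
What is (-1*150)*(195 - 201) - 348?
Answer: 552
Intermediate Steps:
(-1*150)*(195 - 201) - 348 = -150*(-6) - 348 = 900 - 348 = 552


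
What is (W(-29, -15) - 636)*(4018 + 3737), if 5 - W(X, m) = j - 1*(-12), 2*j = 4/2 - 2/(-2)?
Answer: -9996195/2 ≈ -4.9981e+6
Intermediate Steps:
j = 3/2 (j = (4/2 - 2/(-2))/2 = (4*(½) - 2*(-½))/2 = (2 + 1)/2 = (½)*3 = 3/2 ≈ 1.5000)
W(X, m) = -17/2 (W(X, m) = 5 - (3/2 - 1*(-12)) = 5 - (3/2 + 12) = 5 - 1*27/2 = 5 - 27/2 = -17/2)
(W(-29, -15) - 636)*(4018 + 3737) = (-17/2 - 636)*(4018 + 3737) = -1289/2*7755 = -9996195/2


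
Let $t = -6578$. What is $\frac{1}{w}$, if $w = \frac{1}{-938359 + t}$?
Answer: $-944937$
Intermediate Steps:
$w = - \frac{1}{944937}$ ($w = \frac{1}{-938359 - 6578} = \frac{1}{-944937} = - \frac{1}{944937} \approx -1.0583 \cdot 10^{-6}$)
$\frac{1}{w} = \frac{1}{- \frac{1}{944937}} = -944937$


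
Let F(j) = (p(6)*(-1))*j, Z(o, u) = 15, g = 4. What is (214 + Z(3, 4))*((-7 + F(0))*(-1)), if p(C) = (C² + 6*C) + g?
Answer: 1603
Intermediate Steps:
p(C) = 4 + C² + 6*C (p(C) = (C² + 6*C) + 4 = 4 + C² + 6*C)
F(j) = -76*j (F(j) = ((4 + 6² + 6*6)*(-1))*j = ((4 + 36 + 36)*(-1))*j = (76*(-1))*j = -76*j)
(214 + Z(3, 4))*((-7 + F(0))*(-1)) = (214 + 15)*((-7 - 76*0)*(-1)) = 229*((-7 + 0)*(-1)) = 229*(-7*(-1)) = 229*7 = 1603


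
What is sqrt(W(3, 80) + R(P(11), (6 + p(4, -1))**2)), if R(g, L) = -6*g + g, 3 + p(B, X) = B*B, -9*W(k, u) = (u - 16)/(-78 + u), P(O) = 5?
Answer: I*sqrt(257)/3 ≈ 5.3437*I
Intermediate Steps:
W(k, u) = -(-16 + u)/(9*(-78 + u)) (W(k, u) = -(u - 16)/(9*(-78 + u)) = -(-16 + u)/(9*(-78 + u)))
p(B, X) = -3 + B**2 (p(B, X) = -3 + B*B = -3 + B**2)
R(g, L) = -5*g
sqrt(W(3, 80) + R(P(11), (6 + p(4, -1))**2)) = sqrt((16 - 1*80)/(9*(-78 + 80)) - 5*5) = sqrt((1/9)*(16 - 80)/2 - 25) = sqrt((1/9)*(1/2)*(-64) - 25) = sqrt(-32/9 - 25) = sqrt(-257/9) = I*sqrt(257)/3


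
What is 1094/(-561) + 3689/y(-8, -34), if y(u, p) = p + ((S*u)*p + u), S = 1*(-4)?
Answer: -3305749/633930 ≈ -5.2147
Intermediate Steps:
S = -4
y(u, p) = p + u - 4*p*u (y(u, p) = p + ((-4*u)*p + u) = p + (-4*p*u + u) = p + (u - 4*p*u) = p + u - 4*p*u)
1094/(-561) + 3689/y(-8, -34) = 1094/(-561) + 3689/(-34 - 8 - 4*(-34)*(-8)) = 1094*(-1/561) + 3689/(-34 - 8 - 1088) = -1094/561 + 3689/(-1130) = -1094/561 + 3689*(-1/1130) = -1094/561 - 3689/1130 = -3305749/633930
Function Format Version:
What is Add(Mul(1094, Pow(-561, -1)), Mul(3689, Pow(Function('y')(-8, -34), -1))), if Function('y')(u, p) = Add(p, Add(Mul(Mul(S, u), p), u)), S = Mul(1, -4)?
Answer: Rational(-3305749, 633930) ≈ -5.2147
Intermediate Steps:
S = -4
Function('y')(u, p) = Add(p, u, Mul(-4, p, u)) (Function('y')(u, p) = Add(p, Add(Mul(Mul(-4, u), p), u)) = Add(p, Add(Mul(-4, p, u), u)) = Add(p, Add(u, Mul(-4, p, u))) = Add(p, u, Mul(-4, p, u)))
Add(Mul(1094, Pow(-561, -1)), Mul(3689, Pow(Function('y')(-8, -34), -1))) = Add(Mul(1094, Pow(-561, -1)), Mul(3689, Pow(Add(-34, -8, Mul(-4, -34, -8)), -1))) = Add(Mul(1094, Rational(-1, 561)), Mul(3689, Pow(Add(-34, -8, -1088), -1))) = Add(Rational(-1094, 561), Mul(3689, Pow(-1130, -1))) = Add(Rational(-1094, 561), Mul(3689, Rational(-1, 1130))) = Add(Rational(-1094, 561), Rational(-3689, 1130)) = Rational(-3305749, 633930)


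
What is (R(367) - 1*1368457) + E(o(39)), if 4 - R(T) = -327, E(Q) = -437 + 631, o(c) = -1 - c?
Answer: -1367932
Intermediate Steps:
E(Q) = 194
R(T) = 331 (R(T) = 4 - 1*(-327) = 4 + 327 = 331)
(R(367) - 1*1368457) + E(o(39)) = (331 - 1*1368457) + 194 = (331 - 1368457) + 194 = -1368126 + 194 = -1367932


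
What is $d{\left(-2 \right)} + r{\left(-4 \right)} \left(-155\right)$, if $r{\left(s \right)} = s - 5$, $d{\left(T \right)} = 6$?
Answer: $1401$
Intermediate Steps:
$r{\left(s \right)} = -5 + s$
$d{\left(-2 \right)} + r{\left(-4 \right)} \left(-155\right) = 6 + \left(-5 - 4\right) \left(-155\right) = 6 - -1395 = 6 + 1395 = 1401$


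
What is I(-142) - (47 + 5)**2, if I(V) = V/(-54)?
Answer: -72937/27 ≈ -2701.4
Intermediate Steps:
I(V) = -V/54 (I(V) = V*(-1/54) = -V/54)
I(-142) - (47 + 5)**2 = -1/54*(-142) - (47 + 5)**2 = 71/27 - 1*52**2 = 71/27 - 1*2704 = 71/27 - 2704 = -72937/27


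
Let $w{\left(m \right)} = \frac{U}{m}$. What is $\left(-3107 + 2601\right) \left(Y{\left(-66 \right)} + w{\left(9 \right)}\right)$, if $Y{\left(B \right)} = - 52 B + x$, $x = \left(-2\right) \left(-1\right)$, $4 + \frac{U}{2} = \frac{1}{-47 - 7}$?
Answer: $- \frac{422127970}{243} \approx -1.7372 \cdot 10^{6}$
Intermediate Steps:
$U = - \frac{217}{27}$ ($U = -8 + \frac{2}{-47 - 7} = -8 + \frac{2}{-54} = -8 + 2 \left(- \frac{1}{54}\right) = -8 - \frac{1}{27} = - \frac{217}{27} \approx -8.037$)
$x = 2$
$Y{\left(B \right)} = 2 - 52 B$ ($Y{\left(B \right)} = - 52 B + 2 = 2 - 52 B$)
$w{\left(m \right)} = - \frac{217}{27 m}$
$\left(-3107 + 2601\right) \left(Y{\left(-66 \right)} + w{\left(9 \right)}\right) = \left(-3107 + 2601\right) \left(\left(2 - -3432\right) - \frac{217}{27 \cdot 9}\right) = - 506 \left(\left(2 + 3432\right) - \frac{217}{243}\right) = - 506 \left(3434 - \frac{217}{243}\right) = \left(-506\right) \frac{834245}{243} = - \frac{422127970}{243}$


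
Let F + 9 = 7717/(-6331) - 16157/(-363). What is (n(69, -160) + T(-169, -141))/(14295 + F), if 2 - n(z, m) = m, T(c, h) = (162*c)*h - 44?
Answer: 4435913305824/16465451227 ≈ 269.41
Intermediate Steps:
T(c, h) = -44 + 162*c*h (T(c, h) = 162*c*h - 44 = -44 + 162*c*h)
n(z, m) = 2 - m
F = 78805319/2298153 (F = -9 + (7717/(-6331) - 16157/(-363)) = -9 + (7717*(-1/6331) - 16157*(-1/363)) = -9 + (-7717/6331 + 16157/363) = -9 + 99488696/2298153 = 78805319/2298153 ≈ 34.291)
(n(69, -160) + T(-169, -141))/(14295 + F) = ((2 - 1*(-160)) + (-44 + 162*(-169)*(-141)))/(14295 + 78805319/2298153) = ((2 + 160) + (-44 + 3860298))/(32930902454/2298153) = (162 + 3860254)*(2298153/32930902454) = 3860416*(2298153/32930902454) = 4435913305824/16465451227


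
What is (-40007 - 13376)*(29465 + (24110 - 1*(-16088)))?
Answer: -3718819929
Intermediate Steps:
(-40007 - 13376)*(29465 + (24110 - 1*(-16088))) = -53383*(29465 + (24110 + 16088)) = -53383*(29465 + 40198) = -53383*69663 = -3718819929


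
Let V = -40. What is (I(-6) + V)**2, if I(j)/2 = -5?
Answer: 2500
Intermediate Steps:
I(j) = -10 (I(j) = 2*(-5) = -10)
(I(-6) + V)**2 = (-10 - 40)**2 = (-50)**2 = 2500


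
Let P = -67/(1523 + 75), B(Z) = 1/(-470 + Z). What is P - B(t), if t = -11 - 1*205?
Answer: -11091/274057 ≈ -0.040470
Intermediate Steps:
t = -216 (t = -11 - 205 = -216)
P = -67/1598 ≈ -0.041927
P - B(t) = -67/1598 - 1/(-470 - 216) = -67/1598 - 1/(-686) = -67/1598 - 1*(-1/686) = -67/1598 + 1/686 = -11091/274057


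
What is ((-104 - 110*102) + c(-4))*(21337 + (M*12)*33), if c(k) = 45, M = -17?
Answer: -164729795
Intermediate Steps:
((-104 - 110*102) + c(-4))*(21337 + (M*12)*33) = ((-104 - 110*102) + 45)*(21337 - 17*12*33) = ((-104 - 11220) + 45)*(21337 - 204*33) = (-11324 + 45)*(21337 - 6732) = -11279*14605 = -164729795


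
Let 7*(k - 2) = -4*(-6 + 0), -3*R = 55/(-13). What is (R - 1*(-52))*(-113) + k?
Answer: -1646171/273 ≈ -6029.9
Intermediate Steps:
R = 55/39 (R = -55/(3*(-13)) = -55*(-1)/(3*13) = -⅓*(-55/13) = 55/39 ≈ 1.4103)
k = 38/7 (k = 2 + (-4*(-6 + 0))/7 = 2 + (-4*(-6))/7 = 2 + (⅐)*24 = 2 + 24/7 = 38/7 ≈ 5.4286)
(R - 1*(-52))*(-113) + k = (55/39 - 1*(-52))*(-113) + 38/7 = (55/39 + 52)*(-113) + 38/7 = (2083/39)*(-113) + 38/7 = -235379/39 + 38/7 = -1646171/273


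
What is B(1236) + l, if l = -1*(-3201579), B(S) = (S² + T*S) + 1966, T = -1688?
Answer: 2644873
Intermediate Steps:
B(S) = 1966 + S² - 1688*S (B(S) = (S² - 1688*S) + 1966 = 1966 + S² - 1688*S)
l = 3201579
B(1236) + l = (1966 + 1236² - 1688*1236) + 3201579 = (1966 + 1527696 - 2086368) + 3201579 = -556706 + 3201579 = 2644873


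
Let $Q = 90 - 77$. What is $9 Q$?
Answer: $117$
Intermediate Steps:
$Q = 13$
$9 Q = 9 \cdot 13 = 117$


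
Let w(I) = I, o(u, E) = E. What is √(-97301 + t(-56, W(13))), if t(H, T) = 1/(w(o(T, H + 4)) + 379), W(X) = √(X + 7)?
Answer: I*√10404298302/327 ≈ 311.93*I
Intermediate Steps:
W(X) = √(7 + X)
t(H, T) = 1/(383 + H) (t(H, T) = 1/((H + 4) + 379) = 1/((4 + H) + 379) = 1/(383 + H))
√(-97301 + t(-56, W(13))) = √(-97301 + 1/(383 - 56)) = √(-97301 + 1/327) = √(-31817426/327) = I*√10404298302/327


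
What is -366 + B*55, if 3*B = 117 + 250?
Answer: 19087/3 ≈ 6362.3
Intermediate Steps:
B = 367/3 (B = (117 + 250)/3 = (⅓)*367 = 367/3 ≈ 122.33)
-366 + B*55 = -366 + (367/3)*55 = -366 + 20185/3 = 19087/3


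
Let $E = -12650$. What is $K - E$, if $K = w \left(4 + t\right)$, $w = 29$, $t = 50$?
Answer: $14216$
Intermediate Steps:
$K = 1566$ ($K = 29 \left(4 + 50\right) = 29 \cdot 54 = 1566$)
$K - E = 1566 - -12650 = 1566 + 12650 = 14216$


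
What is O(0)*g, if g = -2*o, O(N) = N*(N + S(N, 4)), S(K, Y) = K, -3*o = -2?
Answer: 0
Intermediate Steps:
o = ⅔ (o = -⅓*(-2) = ⅔ ≈ 0.66667)
O(N) = 2*N² (O(N) = N*(N + N) = N*(2*N) = 2*N²)
g = -4/3 (g = -2*⅔ = -4/3 ≈ -1.3333)
O(0)*g = (2*0²)*(-4/3) = (2*0)*(-4/3) = 0*(-4/3) = 0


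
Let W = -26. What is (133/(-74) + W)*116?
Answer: -119306/37 ≈ -3224.5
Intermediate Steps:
(133/(-74) + W)*116 = (133/(-74) - 26)*116 = (133*(-1/74) - 26)*116 = (-133/74 - 26)*116 = -2057/74*116 = -119306/37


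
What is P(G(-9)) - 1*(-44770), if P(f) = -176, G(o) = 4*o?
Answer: 44594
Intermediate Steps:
P(G(-9)) - 1*(-44770) = -176 - 1*(-44770) = -176 + 44770 = 44594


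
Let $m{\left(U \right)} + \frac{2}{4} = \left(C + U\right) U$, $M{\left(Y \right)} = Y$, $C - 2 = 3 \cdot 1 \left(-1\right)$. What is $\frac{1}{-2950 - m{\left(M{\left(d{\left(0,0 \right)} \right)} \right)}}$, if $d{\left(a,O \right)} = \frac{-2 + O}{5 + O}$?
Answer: $- \frac{50}{147503} \approx -0.00033898$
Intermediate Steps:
$d{\left(a,O \right)} = \frac{-2 + O}{5 + O}$
$C = -1$ ($C = 2 + 3 \cdot 1 \left(-1\right) = 2 + 3 \left(-1\right) = 2 - 3 = -1$)
$m{\left(U \right)} = - \frac{1}{2} + U \left(-1 + U\right)$ ($m{\left(U \right)} = - \frac{1}{2} + \left(-1 + U\right) U = - \frac{1}{2} + U \left(-1 + U\right)$)
$\frac{1}{-2950 - m{\left(M{\left(d{\left(0,0 \right)} \right)} \right)}} = \frac{1}{-2950 - \left(- \frac{1}{2} + \left(\frac{-2 + 0}{5 + 0}\right)^{2} - \frac{-2 + 0}{5 + 0}\right)} = \frac{1}{-2950 - \left(- \frac{1}{2} + \left(\frac{1}{5} \left(-2\right)\right)^{2} - \frac{1}{5} \left(-2\right)\right)} = \frac{1}{-2950 - \left(- \frac{1}{2} + \left(- \frac{2}{5}\right)^{2} - - \frac{2}{5}\right)} = \frac{1}{-2950 - \left(- \frac{1}{2} + \frac{4}{25} + \frac{2}{5}\right)} = \frac{1}{-2950 - \frac{3}{50}} = \frac{1}{- \frac{147503}{50}} = - \frac{50}{147503}$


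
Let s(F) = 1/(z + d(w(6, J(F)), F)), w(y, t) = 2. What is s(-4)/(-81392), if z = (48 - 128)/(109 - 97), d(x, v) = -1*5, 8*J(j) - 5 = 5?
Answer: 3/2848720 ≈ 1.0531e-6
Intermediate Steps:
J(j) = 5/4 (J(j) = 5/8 + (⅛)*5 = 5/8 + 5/8 = 5/4)
d(x, v) = -5
z = -20/3 (z = -80/12 = -80*1/12 = -20/3 ≈ -6.6667)
s(F) = -3/35 (s(F) = 1/(-20/3 - 5) = 1/(-35/3) = -3/35)
s(-4)/(-81392) = -3/35/(-81392) = -3/35*(-1/81392) = 3/2848720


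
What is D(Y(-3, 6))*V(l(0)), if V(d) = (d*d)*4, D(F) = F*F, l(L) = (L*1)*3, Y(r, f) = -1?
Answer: 0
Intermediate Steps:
l(L) = 3*L (l(L) = L*3 = 3*L)
D(F) = F²
V(d) = 4*d² (V(d) = d²*4 = 4*d²)
D(Y(-3, 6))*V(l(0)) = (-1)²*(4*(3*0)²) = 1*(4*0²) = 1*(4*0) = 1*0 = 0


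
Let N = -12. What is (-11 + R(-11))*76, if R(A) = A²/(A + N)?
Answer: -28424/23 ≈ -1235.8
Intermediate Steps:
R(A) = A²/(-12 + A) (R(A) = A²/(A - 12) = A²/(-12 + A))
(-11 + R(-11))*76 = (-11 + (-11)²/(-12 - 11))*76 = (-11 + 121/(-23))*76 = (-11 + 121*(-1/23))*76 = (-11 - 121/23)*76 = -374/23*76 = -28424/23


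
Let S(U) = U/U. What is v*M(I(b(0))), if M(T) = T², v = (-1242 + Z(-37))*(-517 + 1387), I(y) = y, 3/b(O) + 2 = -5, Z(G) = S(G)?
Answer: -9717030/49 ≈ -1.9831e+5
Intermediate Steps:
S(U) = 1
Z(G) = 1
b(O) = -3/7 (b(O) = 3/(-2 - 5) = 3/(-7) = 3*(-⅐) = -3/7)
v = -1079670 (v = (-1242 + 1)*(-517 + 1387) = -1241*870 = -1079670)
v*M(I(b(0))) = -1079670*(-3/7)² = -1079670*9/49 = -9717030/49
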